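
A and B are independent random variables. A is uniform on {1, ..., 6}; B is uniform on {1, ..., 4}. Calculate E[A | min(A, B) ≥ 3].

Outcomes with min(A, B) ≥ 3: (3,3), (3,4), (4,3), (4,4), (5,3), (5,4), (6,3), (6,4), each with probability 1/24.
E[A | min(A, B) ≥ 3] = (3 + 3 + 4 + 4 + 5 + 5 + 6 + 6) / 8 = 9/2.

9/2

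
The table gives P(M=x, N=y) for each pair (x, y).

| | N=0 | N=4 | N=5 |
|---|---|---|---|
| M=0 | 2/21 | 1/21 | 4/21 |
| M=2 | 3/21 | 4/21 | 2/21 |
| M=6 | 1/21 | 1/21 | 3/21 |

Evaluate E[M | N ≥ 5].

22/9

P(N ≥ 5) = 3/7.
Σ M·P over the event = 0·(4/21) + 2·(2/21) + 6·(3/21) = 22/21.
E[M | N ≥ 5] = (22/21) / (3/7) = 22/9.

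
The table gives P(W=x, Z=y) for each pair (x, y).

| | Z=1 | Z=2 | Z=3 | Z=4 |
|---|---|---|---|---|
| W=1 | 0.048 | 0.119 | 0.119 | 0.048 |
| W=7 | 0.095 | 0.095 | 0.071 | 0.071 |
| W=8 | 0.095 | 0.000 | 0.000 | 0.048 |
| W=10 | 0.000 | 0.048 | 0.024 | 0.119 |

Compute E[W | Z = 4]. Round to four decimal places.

7.4091

P(Z = 4) = 0.286.
Σ W·P over the event = 1·(0.048) + 7·(0.071) + 8·(0.048) + 10·(0.119) = 2.119.
E[W | Z = 4] = (2.119) / (0.286) = 7.4091.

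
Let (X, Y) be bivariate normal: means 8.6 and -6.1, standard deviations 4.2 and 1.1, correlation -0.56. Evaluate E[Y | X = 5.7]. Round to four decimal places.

-5.6747

The regression of Y on X has slope ρ·σ_Y/σ_X and passes through (μ_X, μ_Y).
E[Y | X=5.7] = -6.1 + (-0.56)·(1.1/4.2)·(5.7 − (8.6)) = -6.1 + (-0.14667)·(-2.9) = -5.6747.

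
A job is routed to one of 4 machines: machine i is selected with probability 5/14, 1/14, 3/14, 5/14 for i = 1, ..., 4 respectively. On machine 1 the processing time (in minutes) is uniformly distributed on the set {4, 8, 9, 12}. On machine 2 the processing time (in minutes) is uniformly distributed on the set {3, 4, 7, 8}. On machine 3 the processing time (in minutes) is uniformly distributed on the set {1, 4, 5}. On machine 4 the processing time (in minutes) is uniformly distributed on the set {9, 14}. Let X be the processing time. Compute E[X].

457/56

E[X | machine 1] = (4+8+9+12)/4 = 33/4.
E[X | machine 2] = (3+4+7+8)/4 = 11/2.
E[X | machine 3] = (1+4+5)/3 = 10/3.
E[X | machine 4] = (9+14)/2 = 23/2.
By the law of total expectation,
E[X] = (5/14)·(33/4) + (1/14)·(11/2) + (3/14)·(10/3) + (5/14)·(23/2) = 457/56.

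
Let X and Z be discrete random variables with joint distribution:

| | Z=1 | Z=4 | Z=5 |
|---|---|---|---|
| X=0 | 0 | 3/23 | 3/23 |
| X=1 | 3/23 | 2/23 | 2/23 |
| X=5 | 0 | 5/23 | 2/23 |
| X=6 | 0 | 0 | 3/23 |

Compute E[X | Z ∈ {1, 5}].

33/13

P(Z ∈ {1, 5}) = 13/23.
Σ X·P over the event = 0·(3/23) + 1·(3/23) + 1·(2/23) + 5·(2/23) + 6·(3/23) = 33/23.
E[X | Z ∈ {1, 5}] = (33/23) / (13/23) = 33/13.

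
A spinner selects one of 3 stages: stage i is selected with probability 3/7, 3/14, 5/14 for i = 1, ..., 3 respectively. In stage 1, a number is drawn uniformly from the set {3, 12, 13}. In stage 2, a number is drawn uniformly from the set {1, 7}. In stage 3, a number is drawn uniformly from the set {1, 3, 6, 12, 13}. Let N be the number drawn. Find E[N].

103/14

E[N | stage 1] = (3+12+13)/3 = 28/3.
E[N | stage 2] = (1+7)/2 = 4.
E[N | stage 3] = (1+3+6+12+13)/5 = 7.
E[N] = (3/7)·(28/3) + (3/14)·(4) + (5/14)·(7) = 103/14.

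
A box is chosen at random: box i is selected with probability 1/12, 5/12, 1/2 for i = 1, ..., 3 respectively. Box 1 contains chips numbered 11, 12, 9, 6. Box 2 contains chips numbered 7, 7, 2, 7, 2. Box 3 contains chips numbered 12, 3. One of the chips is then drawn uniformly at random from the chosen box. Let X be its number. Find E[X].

E[X | box 1] = (11+12+9+6)/4 = 19/2.
E[X | box 2] = (7+7+2+7+2)/5 = 5.
E[X | box 3] = (12+3)/2 = 15/2.
E[X] = (1/12)·(19/2) + (5/12)·(5) + (1/2)·(15/2) = 53/8.

53/8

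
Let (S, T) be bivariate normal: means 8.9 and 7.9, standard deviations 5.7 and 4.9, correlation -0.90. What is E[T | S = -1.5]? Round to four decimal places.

15.9463

For a bivariate normal, E[T | S=x] = μ_T + ρ·(σ_T/σ_S)·(x − μ_S).
E[T | S=-1.5] = 7.9 + (-0.90)·(4.9/5.7)·(-1.5 − (8.9)) = 7.9 + (-0.77368)·(-10.4) = 15.9463.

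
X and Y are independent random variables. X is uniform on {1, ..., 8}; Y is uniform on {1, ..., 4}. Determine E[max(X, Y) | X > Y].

P(X > Y) = 11/16.
Summing max(X,Y)·P(x,y) over outcomes with X > Y gives 31/8.
E[max(X, Y) | X > Y] = (31/8) / (11/16) = 62/11.

62/11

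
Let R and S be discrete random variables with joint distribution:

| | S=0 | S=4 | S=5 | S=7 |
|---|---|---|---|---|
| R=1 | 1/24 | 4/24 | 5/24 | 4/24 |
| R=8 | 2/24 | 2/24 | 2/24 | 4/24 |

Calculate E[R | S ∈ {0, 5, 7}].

P(S ∈ {0, 5, 7}) = 3/4.
Σ R·P over the event = 1·(1/24) + 1·(5/24) + 1·(4/24) + 8·(2/24) + 8·(2/24) + 8·(4/24) = 37/12.
E[R | S ∈ {0, 5, 7}] = (37/12) / (3/4) = 37/9.

37/9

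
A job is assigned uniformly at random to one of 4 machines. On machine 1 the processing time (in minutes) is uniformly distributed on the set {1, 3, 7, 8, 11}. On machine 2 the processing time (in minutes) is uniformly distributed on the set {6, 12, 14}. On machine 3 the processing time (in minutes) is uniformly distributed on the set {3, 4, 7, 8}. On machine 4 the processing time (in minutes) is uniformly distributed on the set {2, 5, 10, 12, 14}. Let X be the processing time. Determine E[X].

E[X | machine 1] = (1+3+7+8+11)/5 = 6.
E[X | machine 2] = (6+12+14)/3 = 32/3.
E[X | machine 3] = (3+4+7+8)/4 = 11/2.
E[X | machine 4] = (2+5+10+12+14)/5 = 43/5.
By the law of total expectation,
E[X] = (1/4)·(6) + (1/4)·(32/3) + (1/4)·(11/2) + (1/4)·(43/5) = 923/120.

923/120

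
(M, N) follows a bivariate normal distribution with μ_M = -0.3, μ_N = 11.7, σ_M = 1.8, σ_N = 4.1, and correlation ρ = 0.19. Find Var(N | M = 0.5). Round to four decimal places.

Var(N | M=x) = (1 − ρ²)·σ_N².
Var(N | M=0.5) = (4.1)²·(1 − (0.19)²) = 16.81·0.9639 = 16.2032.

16.2032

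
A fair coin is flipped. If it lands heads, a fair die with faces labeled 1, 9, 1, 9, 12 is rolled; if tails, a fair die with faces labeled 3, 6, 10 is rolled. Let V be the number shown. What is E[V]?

191/30

E[V | heads] = (1+9+1+9+12)/5 = 32/5.
E[V | tails] = (3+6+10)/3 = 19/3.
E[V] = (1/2)·(32/5) + (1/2)·(19/3) = 191/30.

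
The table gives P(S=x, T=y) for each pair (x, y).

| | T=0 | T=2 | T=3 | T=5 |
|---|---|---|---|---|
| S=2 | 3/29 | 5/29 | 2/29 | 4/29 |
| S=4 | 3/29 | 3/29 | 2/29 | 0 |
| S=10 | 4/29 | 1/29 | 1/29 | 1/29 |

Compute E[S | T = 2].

32/9

P(T = 2) = 9/29.
Σ S·P over the event = 2·(5/29) + 4·(3/29) + 10·(1/29) = 32/29.
E[S | T = 2] = (32/29) / (9/29) = 32/9.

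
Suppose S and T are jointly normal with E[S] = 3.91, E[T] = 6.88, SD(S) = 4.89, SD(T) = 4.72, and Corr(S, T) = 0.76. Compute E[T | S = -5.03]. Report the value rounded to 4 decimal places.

For a bivariate normal, E[T | S=x] = μ_T + ρ·(σ_T/σ_S)·(x − μ_S).
E[T | S=-5.03] = 6.88 + (0.76)·(4.72/4.89)·(-5.03 − (3.91)) = 6.88 + (0.73358)·(-8.94) = 0.3218.

0.3218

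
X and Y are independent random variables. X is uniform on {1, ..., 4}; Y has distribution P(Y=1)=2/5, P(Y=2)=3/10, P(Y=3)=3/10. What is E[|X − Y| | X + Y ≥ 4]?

P(X + Y ≥ 4) = 29/40.
Summing |X−Y|·P(x,y) over outcomes with X + Y ≥ 4 gives 41/40.
E[|X − Y| | X + Y ≥ 4] = (41/40) / (29/40) = 41/29.

41/29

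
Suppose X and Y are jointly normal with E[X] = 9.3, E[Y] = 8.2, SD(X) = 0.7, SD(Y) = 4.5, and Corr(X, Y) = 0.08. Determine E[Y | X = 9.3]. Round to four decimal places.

8.2000

For a bivariate normal, E[Y | X=x] = μ_Y + ρ·(σ_Y/σ_X)·(x − μ_X).
E[Y | X=9.3] = 8.2 + (0.08)·(4.5/0.7)·(9.3 − (9.3)) = 8.2 + (0.51429)·(0) = 8.2000.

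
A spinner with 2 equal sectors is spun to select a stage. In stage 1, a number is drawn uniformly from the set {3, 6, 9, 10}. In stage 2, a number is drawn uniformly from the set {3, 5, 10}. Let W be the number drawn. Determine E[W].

E[W | stage 1] = (3+6+9+10)/4 = 7.
E[W | stage 2] = (3+5+10)/3 = 6.
By the law of total expectation,
E[W] = (1/2)·(7) + (1/2)·(6) = 13/2.

13/2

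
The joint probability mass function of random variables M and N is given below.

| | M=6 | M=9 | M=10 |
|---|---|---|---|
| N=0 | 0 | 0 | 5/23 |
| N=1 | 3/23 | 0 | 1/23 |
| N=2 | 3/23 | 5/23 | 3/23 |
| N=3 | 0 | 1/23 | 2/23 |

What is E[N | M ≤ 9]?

11/6

P(M ≤ 9) = 12/23.
Σ N·P over the event = 1·(3/23) + 2·(3/23) + 2·(5/23) + 3·(1/23) = 22/23.
E[N | M ≤ 9] = (22/23) / (12/23) = 11/6.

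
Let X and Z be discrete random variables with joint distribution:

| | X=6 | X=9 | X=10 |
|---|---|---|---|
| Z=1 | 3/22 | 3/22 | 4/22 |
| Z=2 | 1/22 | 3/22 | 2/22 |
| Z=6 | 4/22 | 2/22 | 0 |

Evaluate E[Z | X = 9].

21/8

P(X = 9) = 4/11.
Σ Z·P over the event = 1·(3/22) + 2·(3/22) + 6·(2/22) = 21/22.
E[Z | X = 9] = (21/22) / (4/11) = 21/8.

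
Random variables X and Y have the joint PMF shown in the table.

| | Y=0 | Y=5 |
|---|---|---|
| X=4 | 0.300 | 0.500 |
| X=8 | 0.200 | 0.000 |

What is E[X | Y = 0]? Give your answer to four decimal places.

P(Y = 0) = 0.500.
Σ X·P over the event = 4·(0.300) + 8·(0.200) = 2.800.
E[X | Y = 0] = (2.800) / (0.500) = 5.6000.

5.6000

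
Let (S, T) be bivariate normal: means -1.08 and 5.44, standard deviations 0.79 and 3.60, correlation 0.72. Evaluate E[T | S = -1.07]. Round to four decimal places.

5.4728

The regression of T on S has slope ρ·σ_T/σ_S and passes through (μ_S, μ_T).
E[T | S=-1.07] = 5.44 + (0.72)·(3.60/0.79)·(-1.07 − (-1.08)) = 5.44 + (3.281)·(0.01) = 5.4728.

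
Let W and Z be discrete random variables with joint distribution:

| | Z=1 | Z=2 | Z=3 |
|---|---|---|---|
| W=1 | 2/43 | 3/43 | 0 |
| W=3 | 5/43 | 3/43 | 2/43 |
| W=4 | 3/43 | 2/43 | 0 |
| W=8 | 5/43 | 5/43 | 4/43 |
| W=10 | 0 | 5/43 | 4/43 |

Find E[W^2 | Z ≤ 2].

P(Z ≤ 2) = 33/43.
Summing W^2·P(W=x,Z=y) over the conditioning event gives 1297/43.
E[W^2 | Z ≤ 2] = (1297/43) / (33/43) = 1297/33.

1297/33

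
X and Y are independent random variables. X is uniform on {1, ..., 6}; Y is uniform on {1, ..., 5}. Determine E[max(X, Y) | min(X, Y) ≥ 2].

P(min(X, Y) ≥ 2) = 2/3.
Summing max(X,Y)·P(x,y) over outcomes with min(X, Y) ≥ 2 gives 3.
E[max(X, Y) | min(X, Y) ≥ 2] = (3) / (2/3) = 9/2.

9/2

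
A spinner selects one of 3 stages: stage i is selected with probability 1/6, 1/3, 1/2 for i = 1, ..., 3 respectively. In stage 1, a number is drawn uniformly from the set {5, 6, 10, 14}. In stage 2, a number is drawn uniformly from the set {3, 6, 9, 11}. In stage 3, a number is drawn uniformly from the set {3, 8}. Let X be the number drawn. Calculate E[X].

E[X | stage 1] = (5+6+10+14)/4 = 35/4.
E[X | stage 2] = (3+6+9+11)/4 = 29/4.
E[X | stage 3] = (3+8)/2 = 11/2.
E[X] = (1/6)·(35/4) + (1/3)·(29/4) + (1/2)·(11/2) = 53/8.

53/8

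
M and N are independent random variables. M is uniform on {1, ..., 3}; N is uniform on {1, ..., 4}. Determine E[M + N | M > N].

4

Outcomes with M > N: (2,1), (3,1), (3,2), each with probability 1/12.
E[M + N | M > N] = (3 + 4 + 5) / 3 = 4.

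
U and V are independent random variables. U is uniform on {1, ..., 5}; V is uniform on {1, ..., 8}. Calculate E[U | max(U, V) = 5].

Outcomes with max(U, V) = 5: (1,5), (2,5), (3,5), (4,5), (5,1), (5,2), (5,3), (5,4), (5,5), each with probability 1/40.
E[U | max(U, V) = 5] = (1 + 2 + 3 + 4 + 5 + 5 + 5 + 5 + 5) / 9 = 35/9.

35/9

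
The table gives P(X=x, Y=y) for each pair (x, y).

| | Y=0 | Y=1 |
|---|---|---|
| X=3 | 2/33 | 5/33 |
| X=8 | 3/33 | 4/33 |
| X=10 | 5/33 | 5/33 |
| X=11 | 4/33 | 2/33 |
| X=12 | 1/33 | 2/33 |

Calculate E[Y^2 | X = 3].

P(X = 3) = 7/33.
Summing Y^2·P(X=x,Y=y) over the conditioning event gives 5/33.
E[Y^2 | X = 3] = (5/33) / (7/33) = 5/7.

5/7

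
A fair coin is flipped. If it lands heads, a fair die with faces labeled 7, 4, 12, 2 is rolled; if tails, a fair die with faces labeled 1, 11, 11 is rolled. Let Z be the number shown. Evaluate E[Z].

167/24

E[Z | heads] = (7+4+12+2)/4 = 25/4.
E[Z | tails] = (1+11+11)/3 = 23/3.
By the law of total expectation,
E[Z] = (1/2)·(25/4) + (1/2)·(23/3) = 167/24.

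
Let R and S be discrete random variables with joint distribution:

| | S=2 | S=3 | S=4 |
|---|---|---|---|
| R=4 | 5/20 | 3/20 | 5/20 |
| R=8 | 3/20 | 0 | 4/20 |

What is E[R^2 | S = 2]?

34

P(S = 2) = 2/5.
Σ R^2·P over the event = 16·(5/20) + 64·(3/20) = 68/5.
E[R^2 | S = 2] = (68/5) / (2/5) = 34.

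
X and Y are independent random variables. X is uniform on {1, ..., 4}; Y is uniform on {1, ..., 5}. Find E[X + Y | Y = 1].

7/2

P(Y = 1) = 1/5.
Summing (X+Y)·P(x,y) over outcomes with Y = 1 gives 7/10.
E[X + Y | Y = 1] = (7/10) / (1/5) = 7/2.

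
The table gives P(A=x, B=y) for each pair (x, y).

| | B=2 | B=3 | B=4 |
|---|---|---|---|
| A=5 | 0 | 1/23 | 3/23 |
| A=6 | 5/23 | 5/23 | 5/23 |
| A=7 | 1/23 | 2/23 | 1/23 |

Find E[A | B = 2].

37/6

P(B = 2) = 6/23.
Σ A·P over the event = 6·(5/23) + 7·(1/23) = 37/23.
E[A | B = 2] = (37/23) / (6/23) = 37/6.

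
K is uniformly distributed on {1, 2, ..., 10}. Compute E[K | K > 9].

Given K > 9, K is equally likely to be any of {10}.
E[K | K > 9] = (10) / 1 = 10.

10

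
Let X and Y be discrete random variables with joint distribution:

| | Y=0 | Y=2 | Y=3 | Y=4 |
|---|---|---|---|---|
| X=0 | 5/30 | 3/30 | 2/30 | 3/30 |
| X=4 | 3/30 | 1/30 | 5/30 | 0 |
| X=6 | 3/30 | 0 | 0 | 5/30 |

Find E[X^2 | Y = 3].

P(Y = 3) = 7/30.
Summing X^2·P(X=x,Y=y) over the conditioning event gives 8/3.
E[X^2 | Y = 3] = (8/3) / (7/30) = 80/7.

80/7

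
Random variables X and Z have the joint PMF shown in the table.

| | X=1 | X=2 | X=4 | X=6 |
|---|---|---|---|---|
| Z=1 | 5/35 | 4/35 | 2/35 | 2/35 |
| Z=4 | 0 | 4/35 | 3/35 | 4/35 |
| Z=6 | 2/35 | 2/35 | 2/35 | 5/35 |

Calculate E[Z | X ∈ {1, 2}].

49/17

P(X ∈ {1, 2}) = 17/35.
Σ Z·P over the event = 1·(5/35) + 6·(2/35) + 1·(4/35) + 4·(4/35) + 6·(2/35) = 7/5.
E[Z | X ∈ {1, 2}] = (7/5) / (17/35) = 49/17.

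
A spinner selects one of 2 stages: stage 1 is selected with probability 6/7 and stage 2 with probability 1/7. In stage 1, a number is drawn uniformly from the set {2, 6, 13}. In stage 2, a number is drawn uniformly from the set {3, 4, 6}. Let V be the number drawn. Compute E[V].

139/21

E[V | stage 1] = (2+6+13)/3 = 7.
E[V | stage 2] = (3+4+6)/3 = 13/3.
By the law of total expectation,
E[V] = (6/7)·(7) + (1/7)·(13/3) = 139/21.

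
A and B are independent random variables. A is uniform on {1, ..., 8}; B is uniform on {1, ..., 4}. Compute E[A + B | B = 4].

P(B = 4) = 1/4.
Summing (A+B)·P(x,y) over outcomes with B = 4 gives 17/8.
E[A + B | B = 4] = (17/8) / (1/4) = 17/2.

17/2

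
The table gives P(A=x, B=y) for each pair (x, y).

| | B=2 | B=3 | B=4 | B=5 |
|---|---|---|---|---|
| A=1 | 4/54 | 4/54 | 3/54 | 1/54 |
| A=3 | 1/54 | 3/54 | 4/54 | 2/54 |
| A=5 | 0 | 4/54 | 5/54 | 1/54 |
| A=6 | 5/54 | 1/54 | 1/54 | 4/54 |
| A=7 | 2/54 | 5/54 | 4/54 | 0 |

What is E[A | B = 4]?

74/17

P(B = 4) = 17/54.
Summing A·P(A=x,B=y) over the conditioning event gives 37/27.
E[A | B = 4] = (37/27) / (17/54) = 74/17.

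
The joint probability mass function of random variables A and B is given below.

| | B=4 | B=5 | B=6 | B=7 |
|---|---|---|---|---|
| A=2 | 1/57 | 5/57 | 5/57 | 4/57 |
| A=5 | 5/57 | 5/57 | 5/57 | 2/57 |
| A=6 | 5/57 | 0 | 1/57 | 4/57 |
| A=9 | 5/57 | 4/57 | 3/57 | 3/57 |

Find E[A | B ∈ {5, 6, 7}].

P(B ∈ {5, 6, 7}) = 41/57.
Summing A·P(A=x,B=y) over the conditioning event gives 208/57.
E[A | B ∈ {5, 6, 7}] = (208/57) / (41/57) = 208/41.

208/41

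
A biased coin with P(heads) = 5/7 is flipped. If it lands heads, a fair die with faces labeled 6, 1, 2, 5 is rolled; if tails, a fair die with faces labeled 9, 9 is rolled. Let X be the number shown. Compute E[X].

71/14

E[X | heads] = (6+1+2+5)/4 = 7/2.
E[X | tails] = (9+9)/2 = 9.
E[X] = (5/7)·(7/2) + (2/7)·(9) = 71/14.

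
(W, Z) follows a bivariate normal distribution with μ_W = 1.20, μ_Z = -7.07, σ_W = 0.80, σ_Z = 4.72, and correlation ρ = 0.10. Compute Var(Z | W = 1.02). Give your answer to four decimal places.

The conditional variance in a bivariate normal is σ_Z²(1 − ρ²), independent of x.
Var(Z | W=1.02) = (4.72)²·(1 − (0.10)²) = 22.2784·0.99 = 22.0556.

22.0556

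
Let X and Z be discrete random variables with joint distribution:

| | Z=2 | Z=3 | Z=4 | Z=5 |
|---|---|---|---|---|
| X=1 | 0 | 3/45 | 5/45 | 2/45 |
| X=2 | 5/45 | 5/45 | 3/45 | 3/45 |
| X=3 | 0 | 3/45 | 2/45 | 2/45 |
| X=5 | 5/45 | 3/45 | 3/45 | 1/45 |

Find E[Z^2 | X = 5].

10

P(X = 5) = 4/15.
Σ Z^2·P over the event = 4·(5/45) + 9·(3/45) + 16·(3/45) + 25·(1/45) = 8/3.
E[Z^2 | X = 5] = (8/3) / (4/15) = 10.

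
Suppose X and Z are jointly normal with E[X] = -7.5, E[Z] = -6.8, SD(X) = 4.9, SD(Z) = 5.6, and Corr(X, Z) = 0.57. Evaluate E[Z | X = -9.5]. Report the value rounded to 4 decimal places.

-8.1029

The regression of Z on X has slope ρ·σ_Z/σ_X and passes through (μ_X, μ_Z).
E[Z | X=-9.5] = -6.8 + (0.57)·(5.6/4.9)·(-9.5 − (-7.5)) = -6.8 + (0.65143)·(-2) = -8.1029.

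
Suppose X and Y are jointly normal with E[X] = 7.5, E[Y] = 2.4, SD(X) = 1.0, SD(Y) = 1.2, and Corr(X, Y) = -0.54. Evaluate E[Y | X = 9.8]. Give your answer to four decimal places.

0.9096

The regression of Y on X has slope ρ·σ_Y/σ_X and passes through (μ_X, μ_Y).
E[Y | X=9.8] = 2.4 + (-0.54)·(1.2/1.0)·(9.8 − (7.5)) = 2.4 + (-0.648)·(2.3) = 0.9096.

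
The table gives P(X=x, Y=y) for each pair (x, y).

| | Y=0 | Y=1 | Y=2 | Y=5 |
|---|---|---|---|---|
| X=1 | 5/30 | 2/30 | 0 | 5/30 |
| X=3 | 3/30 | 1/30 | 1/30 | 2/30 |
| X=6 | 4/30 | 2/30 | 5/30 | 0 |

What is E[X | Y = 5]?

P(Y = 5) = 7/30.
Σ X·P over the event = 1·(5/30) + 3·(2/30) = 11/30.
E[X | Y = 5] = (11/30) / (7/30) = 11/7.

11/7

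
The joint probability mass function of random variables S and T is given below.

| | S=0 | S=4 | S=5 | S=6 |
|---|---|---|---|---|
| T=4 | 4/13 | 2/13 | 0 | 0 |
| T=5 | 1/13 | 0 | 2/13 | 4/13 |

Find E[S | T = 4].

P(T = 4) = 6/13.
Σ S·P over the event = 0·(4/13) + 4·(2/13) = 8/13.
E[S | T = 4] = (8/13) / (6/13) = 4/3.

4/3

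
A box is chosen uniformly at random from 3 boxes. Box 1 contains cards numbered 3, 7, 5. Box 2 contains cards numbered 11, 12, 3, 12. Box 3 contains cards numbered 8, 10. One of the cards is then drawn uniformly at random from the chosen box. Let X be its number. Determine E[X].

E[X | box 1] = (3+7+5)/3 = 5.
E[X | box 2] = (11+12+3+12)/4 = 19/2.
E[X | box 3] = (8+10)/2 = 9.
E[X] = (1/3)·(5) + (1/3)·(19/2) + (1/3)·(9) = 47/6.

47/6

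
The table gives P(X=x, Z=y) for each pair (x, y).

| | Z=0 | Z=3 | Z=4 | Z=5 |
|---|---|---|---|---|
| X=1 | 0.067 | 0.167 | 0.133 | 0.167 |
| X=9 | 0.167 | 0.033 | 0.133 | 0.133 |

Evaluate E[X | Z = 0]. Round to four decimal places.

6.7094

P(Z = 0) = 0.234.
Σ X·P over the event = 1·(0.067) + 9·(0.167) = 1.570.
E[X | Z = 0] = (1.570) / (0.234) = 6.7094.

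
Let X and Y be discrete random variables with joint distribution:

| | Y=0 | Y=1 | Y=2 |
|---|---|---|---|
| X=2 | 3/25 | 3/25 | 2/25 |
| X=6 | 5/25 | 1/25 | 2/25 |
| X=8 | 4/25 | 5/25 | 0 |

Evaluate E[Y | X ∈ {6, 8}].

P(X ∈ {6, 8}) = 17/25.
Σ Y·P over the event = 0·(5/25) + 1·(1/25) + 2·(2/25) + 0·(4/25) + 1·(5/25) = 2/5.
E[Y | X ∈ {6, 8}] = (2/5) / (17/25) = 10/17.

10/17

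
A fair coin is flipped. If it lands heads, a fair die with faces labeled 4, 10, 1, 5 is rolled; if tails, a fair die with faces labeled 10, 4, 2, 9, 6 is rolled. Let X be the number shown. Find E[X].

28/5

E[X | heads] = (4+10+1+5)/4 = 5.
E[X | tails] = (10+4+2+9+6)/5 = 31/5.
By the law of total expectation,
E[X] = (1/2)·(5) + (1/2)·(31/5) = 28/5.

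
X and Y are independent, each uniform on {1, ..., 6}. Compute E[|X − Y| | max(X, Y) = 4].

Outcomes with max(X, Y) = 4: (1,4), (2,4), (3,4), (4,1), (4,2), (4,3), (4,4), each with probability 1/36.
E[|X − Y| | max(X, Y) = 4] = (3 + 2 + 1 + 3 + 2 + 1 + 0) / 7 = 12/7.

12/7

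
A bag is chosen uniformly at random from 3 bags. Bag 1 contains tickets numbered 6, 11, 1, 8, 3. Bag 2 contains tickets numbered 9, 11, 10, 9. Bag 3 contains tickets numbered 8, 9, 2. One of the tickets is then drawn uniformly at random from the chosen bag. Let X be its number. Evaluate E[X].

E[X | bag 1] = (6+11+1+8+3)/5 = 29/5.
E[X | bag 2] = (9+11+10+9)/4 = 39/4.
E[X | bag 3] = (8+9+2)/3 = 19/3.
E[X] = (1/3)·(29/5) + (1/3)·(39/4) + (1/3)·(19/3) = 1313/180.

1313/180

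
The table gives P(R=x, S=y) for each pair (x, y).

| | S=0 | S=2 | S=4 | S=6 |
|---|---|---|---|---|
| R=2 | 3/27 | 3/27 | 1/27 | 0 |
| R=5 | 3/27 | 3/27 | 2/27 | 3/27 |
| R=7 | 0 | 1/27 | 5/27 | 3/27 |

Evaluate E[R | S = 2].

4

P(S = 2) = 7/27.
Σ R·P over the event = 2·(3/27) + 5·(3/27) + 7·(1/27) = 28/27.
E[R | S = 2] = (28/27) / (7/27) = 4.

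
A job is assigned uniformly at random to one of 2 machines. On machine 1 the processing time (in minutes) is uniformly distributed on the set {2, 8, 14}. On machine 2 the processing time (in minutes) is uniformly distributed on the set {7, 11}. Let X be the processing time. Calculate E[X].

17/2

E[X | machine 1] = (2+8+14)/3 = 8.
E[X | machine 2] = (7+11)/2 = 9.
E[X] = (1/2)·(8) + (1/2)·(9) = 17/2.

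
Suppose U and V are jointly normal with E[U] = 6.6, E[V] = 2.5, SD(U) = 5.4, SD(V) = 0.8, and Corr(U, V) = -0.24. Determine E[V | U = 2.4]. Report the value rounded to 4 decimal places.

2.6493

For a bivariate normal, E[V | U=x] = μ_V + ρ·(σ_V/σ_U)·(x − μ_U).
E[V | U=2.4] = 2.5 + (-0.24)·(0.8/5.4)·(2.4 − (6.6)) = 2.5 + (-0.035556)·(-4.2) = 2.6493.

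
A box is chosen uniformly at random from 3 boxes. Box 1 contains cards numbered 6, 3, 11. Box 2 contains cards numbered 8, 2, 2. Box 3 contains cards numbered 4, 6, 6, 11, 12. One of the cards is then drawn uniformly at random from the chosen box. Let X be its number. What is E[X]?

277/45

E[X | box 1] = (6+3+11)/3 = 20/3.
E[X | box 2] = (8+2+2)/3 = 4.
E[X | box 3] = (4+6+6+11+12)/5 = 39/5.
E[X] = (1/3)·(20/3) + (1/3)·(4) + (1/3)·(39/5) = 277/45.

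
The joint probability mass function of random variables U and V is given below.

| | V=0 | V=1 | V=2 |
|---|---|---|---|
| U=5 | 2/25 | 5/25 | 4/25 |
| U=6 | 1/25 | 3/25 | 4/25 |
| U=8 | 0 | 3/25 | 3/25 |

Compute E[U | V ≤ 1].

83/14

P(V ≤ 1) = 14/25.
Summing U·P(U=x,V=y) over the conditioning event gives 83/25.
E[U | V ≤ 1] = (83/25) / (14/25) = 83/14.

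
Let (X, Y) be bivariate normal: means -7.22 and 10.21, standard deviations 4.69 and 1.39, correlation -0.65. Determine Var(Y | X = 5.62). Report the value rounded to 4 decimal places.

1.1158

For a bivariate normal, Var(Y | X=x) = σ_Y²(1 − ρ²).
Var(Y | X=5.62) = (1.39)²·(1 − (-0.65)²) = 1.9321·0.5775 = 1.1158.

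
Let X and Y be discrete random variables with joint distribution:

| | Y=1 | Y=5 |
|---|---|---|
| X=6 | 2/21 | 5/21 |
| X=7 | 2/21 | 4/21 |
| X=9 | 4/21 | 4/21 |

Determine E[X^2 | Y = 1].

P(Y = 1) = 8/21.
Σ X^2·P over the event = 36·(2/21) + 49·(2/21) + 81·(4/21) = 494/21.
E[X^2 | Y = 1] = (494/21) / (8/21) = 247/4.

247/4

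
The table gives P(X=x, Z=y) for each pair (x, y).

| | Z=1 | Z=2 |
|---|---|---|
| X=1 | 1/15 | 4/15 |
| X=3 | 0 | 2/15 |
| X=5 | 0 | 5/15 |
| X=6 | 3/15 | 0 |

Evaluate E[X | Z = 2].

P(Z = 2) = 11/15.
Summing X·P(X=x,Z=y) over the conditioning event gives 7/3.
E[X | Z = 2] = (7/3) / (11/15) = 35/11.

35/11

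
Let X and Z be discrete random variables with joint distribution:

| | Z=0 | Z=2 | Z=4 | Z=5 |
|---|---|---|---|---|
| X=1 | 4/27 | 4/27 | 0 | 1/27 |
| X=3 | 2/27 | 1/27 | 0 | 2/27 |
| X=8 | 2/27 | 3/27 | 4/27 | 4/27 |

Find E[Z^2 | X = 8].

176/13

P(X = 8) = 13/27.
Summing Z^2·P(X=x,Z=y) over the conditioning event gives 176/27.
E[Z^2 | X = 8] = (176/27) / (13/27) = 176/13.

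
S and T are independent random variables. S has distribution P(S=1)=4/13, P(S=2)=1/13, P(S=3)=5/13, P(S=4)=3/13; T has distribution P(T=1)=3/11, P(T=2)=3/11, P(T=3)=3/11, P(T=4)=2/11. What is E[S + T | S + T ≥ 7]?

181/25

P(S + T ≥ 7) = 25/143.
Summing (S+T)·P(x,y) over outcomes with S + T ≥ 7 gives 181/143.
E[S + T | S + T ≥ 7] = (181/143) / (25/143) = 181/25.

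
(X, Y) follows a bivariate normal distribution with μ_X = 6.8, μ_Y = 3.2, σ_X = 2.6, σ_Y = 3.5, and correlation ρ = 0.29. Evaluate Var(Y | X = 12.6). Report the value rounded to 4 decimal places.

11.2198

For a bivariate normal, Var(Y | X=x) = σ_Y²(1 − ρ²).
Var(Y | X=12.6) = (3.5)²·(1 − (0.29)²) = 12.25·0.9159 = 11.2198.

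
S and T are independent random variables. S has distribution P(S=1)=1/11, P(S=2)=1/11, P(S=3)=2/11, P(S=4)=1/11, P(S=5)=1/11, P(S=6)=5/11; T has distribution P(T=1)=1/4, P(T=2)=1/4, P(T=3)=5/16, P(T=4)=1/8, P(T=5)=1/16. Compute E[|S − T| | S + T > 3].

5/2

P(S + T > 3) = 41/44.
Summing |S−T|·P(x,y) over outcomes with S + T > 3 gives 205/88.
E[|S − T| | S + T > 3] = (205/88) / (41/44) = 5/2.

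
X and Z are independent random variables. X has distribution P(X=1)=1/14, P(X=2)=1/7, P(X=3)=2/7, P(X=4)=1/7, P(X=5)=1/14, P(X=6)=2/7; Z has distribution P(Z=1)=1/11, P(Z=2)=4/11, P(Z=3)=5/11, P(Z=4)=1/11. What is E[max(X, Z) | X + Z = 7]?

50/11

P(X + Z = 7) = 1/7.
Summing max(X,Z)·P(x,y) over outcomes with X + Z = 7 gives 50/77.
E[max(X, Z) | X + Z = 7] = (50/77) / (1/7) = 50/11.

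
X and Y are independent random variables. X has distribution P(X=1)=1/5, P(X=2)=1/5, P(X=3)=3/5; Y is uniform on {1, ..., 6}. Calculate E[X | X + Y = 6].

12/5

P(X + Y = 6) = 1/6.
Summing X·P(x,y) over outcomes with X + Y = 6 gives 2/5.
E[X | X + Y = 6] = (2/5) / (1/6) = 12/5.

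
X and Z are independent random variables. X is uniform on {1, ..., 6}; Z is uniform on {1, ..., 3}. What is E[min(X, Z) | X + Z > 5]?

20/9

Outcomes with X + Z > 5: (3,3), (4,2), (4,3), (5,1), (5,2), (5,3), (6,1), (6,2), (6,3), each with probability 1/18.
E[min(X, Z) | X + Z > 5] = (3 + 2 + 3 + 1 + 2 + 3 + 1 + 2 + 3) / 9 = 20/9.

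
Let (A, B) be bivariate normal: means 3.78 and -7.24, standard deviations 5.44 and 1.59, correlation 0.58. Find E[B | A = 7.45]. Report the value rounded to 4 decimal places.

-6.6179

E[B | A=x] = μ_B + ρ(σ_B/σ_A)(x − μ_A) for jointly normal variables.
E[B | A=7.45] = -7.24 + (0.58)·(1.59/5.44)·(7.45 − (3.78)) = -7.24 + (0.16952)·(3.67) = -6.6179.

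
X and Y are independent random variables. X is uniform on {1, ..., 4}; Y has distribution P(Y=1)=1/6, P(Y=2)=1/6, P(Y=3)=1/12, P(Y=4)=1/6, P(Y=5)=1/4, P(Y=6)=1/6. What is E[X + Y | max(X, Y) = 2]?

P(max(X, Y) = 2) = 1/8.
Summing (X+Y)·P(x,y) over outcomes with max(X, Y) = 2 gives 5/12.
E[X + Y | max(X, Y) = 2] = (5/12) / (1/8) = 10/3.

10/3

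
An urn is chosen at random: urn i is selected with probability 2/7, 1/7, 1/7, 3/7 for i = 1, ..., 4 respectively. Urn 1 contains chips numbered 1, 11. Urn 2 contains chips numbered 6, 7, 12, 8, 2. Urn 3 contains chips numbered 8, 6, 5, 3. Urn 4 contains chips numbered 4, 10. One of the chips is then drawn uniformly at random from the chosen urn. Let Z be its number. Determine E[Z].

13/2

E[Z | urn 1] = (1+11)/2 = 6.
E[Z | urn 2] = (6+7+12+8+2)/5 = 7.
E[Z | urn 3] = (8+6+5+3)/4 = 11/2.
E[Z | urn 4] = (4+10)/2 = 7.
By the law of total expectation,
E[Z] = (2/7)·(6) + (1/7)·(7) + (1/7)·(11/2) + (3/7)·(7) = 13/2.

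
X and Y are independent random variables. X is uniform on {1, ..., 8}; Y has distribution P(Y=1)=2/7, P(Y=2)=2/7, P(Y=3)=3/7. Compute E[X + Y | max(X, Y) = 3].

63/13

P(max(X, Y) = 3) = 13/56.
Summing (X+Y)·P(x,y) over outcomes with max(X, Y) = 3 gives 9/8.
E[X + Y | max(X, Y) = 3] = (9/8) / (13/56) = 63/13.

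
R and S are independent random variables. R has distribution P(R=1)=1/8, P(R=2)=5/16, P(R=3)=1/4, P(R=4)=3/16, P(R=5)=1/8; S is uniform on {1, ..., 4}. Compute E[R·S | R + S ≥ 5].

P(R + S ≥ 5) = 11/16.
Summing RS·P(x,y) over outcomes with R + S ≥ 5 gives 203/32.
E[R·S | R + S ≥ 5] = (203/32) / (11/16) = 203/22.

203/22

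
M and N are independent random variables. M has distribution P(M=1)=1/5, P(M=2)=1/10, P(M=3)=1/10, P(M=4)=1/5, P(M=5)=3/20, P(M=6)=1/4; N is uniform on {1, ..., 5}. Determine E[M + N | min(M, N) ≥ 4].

115/12

P(min(M, N) ≥ 4) = 6/25.
Summing (M+N)·P(x,y) over outcomes with min(M, N) ≥ 4 gives 23/10.
E[M + N | min(M, N) ≥ 4] = (23/10) / (6/25) = 115/12.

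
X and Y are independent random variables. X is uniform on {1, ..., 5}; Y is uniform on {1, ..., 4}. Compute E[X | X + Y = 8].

Outcomes with X + Y = 8: (4,4), (5,3), each with probability 1/20.
E[X | X + Y = 8] = (4 + 5) / 2 = 9/2.

9/2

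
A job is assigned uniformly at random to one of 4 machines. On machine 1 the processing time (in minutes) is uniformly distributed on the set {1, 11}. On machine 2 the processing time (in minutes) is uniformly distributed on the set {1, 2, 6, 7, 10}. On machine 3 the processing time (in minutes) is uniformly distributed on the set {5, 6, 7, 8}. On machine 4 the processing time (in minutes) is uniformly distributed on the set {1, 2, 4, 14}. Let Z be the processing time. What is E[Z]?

E[Z | machine 1] = (1+11)/2 = 6.
E[Z | machine 2] = (1+2+6+7+10)/5 = 26/5.
E[Z | machine 3] = (5+6+7+8)/4 = 13/2.
E[Z | machine 4] = (1+2+4+14)/4 = 21/4.
E[Z] = (1/4)·(6) + (1/4)·(26/5) + (1/4)·(13/2) + (1/4)·(21/4) = 459/80.

459/80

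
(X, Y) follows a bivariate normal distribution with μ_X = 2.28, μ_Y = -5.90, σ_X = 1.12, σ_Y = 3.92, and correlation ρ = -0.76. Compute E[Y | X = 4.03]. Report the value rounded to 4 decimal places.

The regression of Y on X has slope ρ·σ_Y/σ_X and passes through (μ_X, μ_Y).
E[Y | X=4.03] = -5.90 + (-0.76)·(3.92/1.12)·(4.03 − (2.28)) = -5.90 + (-2.66)·(1.75) = -10.5550.

-10.5550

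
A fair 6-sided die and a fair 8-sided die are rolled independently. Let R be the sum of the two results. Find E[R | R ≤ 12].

344/45

P(R ≤ 12) = 15/16.
E[R | R ≤ 12] = (43/6) / (15/16) = 344/45.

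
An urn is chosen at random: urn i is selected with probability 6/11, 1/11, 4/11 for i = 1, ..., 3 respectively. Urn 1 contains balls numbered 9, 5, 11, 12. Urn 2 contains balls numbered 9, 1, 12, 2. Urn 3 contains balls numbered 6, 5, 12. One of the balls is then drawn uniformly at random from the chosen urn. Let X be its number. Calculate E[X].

E[X | urn 1] = (9+5+11+12)/4 = 37/4.
E[X | urn 2] = (9+1+12+2)/4 = 6.
E[X | urn 3] = (6+5+12)/3 = 23/3.
E[X] = (6/11)·(37/4) + (1/11)·(6) + (4/11)·(23/3) = 553/66.

553/66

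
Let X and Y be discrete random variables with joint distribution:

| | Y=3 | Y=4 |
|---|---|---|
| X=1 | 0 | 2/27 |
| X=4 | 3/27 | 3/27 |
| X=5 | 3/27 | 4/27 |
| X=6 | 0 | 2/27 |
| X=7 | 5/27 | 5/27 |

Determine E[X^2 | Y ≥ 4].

467/16

P(Y ≥ 4) = 16/27.
Summing X^2·P(X=x,Y=y) over the conditioning event gives 467/27.
E[X^2 | Y ≥ 4] = (467/27) / (16/27) = 467/16.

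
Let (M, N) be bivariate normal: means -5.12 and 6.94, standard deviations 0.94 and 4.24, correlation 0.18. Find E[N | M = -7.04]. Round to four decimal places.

For a bivariate normal, E[N | M=x] = μ_N + ρ·(σ_N/σ_M)·(x − μ_M).
E[N | M=-7.04] = 6.94 + (0.18)·(4.24/0.94)·(-7.04 − (-5.12)) = 6.94 + (0.81191)·(-1.92) = 5.3811.

5.3811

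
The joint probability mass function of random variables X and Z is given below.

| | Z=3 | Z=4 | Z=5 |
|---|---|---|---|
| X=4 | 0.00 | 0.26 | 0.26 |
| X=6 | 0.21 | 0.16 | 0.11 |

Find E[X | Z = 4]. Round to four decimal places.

P(Z = 4) = 0.42.
Σ X·P over the event = 4·(0.26) + 6·(0.16) = 2.00.
E[X | Z = 4] = (2.00) / (0.42) = 4.7619.

4.7619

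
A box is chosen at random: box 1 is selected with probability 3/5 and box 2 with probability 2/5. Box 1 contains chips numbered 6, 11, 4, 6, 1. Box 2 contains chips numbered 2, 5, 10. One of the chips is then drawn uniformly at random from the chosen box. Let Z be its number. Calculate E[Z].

422/75

E[Z | box 1] = (6+11+4+6+1)/5 = 28/5.
E[Z | box 2] = (2+5+10)/3 = 17/3.
E[Z] = (3/5)·(28/5) + (2/5)·(17/3) = 422/75.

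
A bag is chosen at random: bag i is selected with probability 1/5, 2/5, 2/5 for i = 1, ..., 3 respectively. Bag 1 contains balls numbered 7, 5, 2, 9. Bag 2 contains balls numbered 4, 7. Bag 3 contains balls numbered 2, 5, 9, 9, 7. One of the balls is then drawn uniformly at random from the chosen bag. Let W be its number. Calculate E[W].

E[W | bag 1] = (7+5+2+9)/4 = 23/4.
E[W | bag 2] = (4+7)/2 = 11/2.
E[W | bag 3] = (2+5+9+9+7)/5 = 32/5.
E[W] = (1/5)·(23/4) + (2/5)·(11/2) + (2/5)·(32/5) = 591/100.

591/100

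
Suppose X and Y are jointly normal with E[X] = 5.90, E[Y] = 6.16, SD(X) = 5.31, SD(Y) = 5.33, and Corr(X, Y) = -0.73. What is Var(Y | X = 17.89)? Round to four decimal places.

13.2698

Var(Y | X=x) = (1 − ρ²)·σ_Y².
Var(Y | X=17.89) = (5.33)²·(1 − (-0.73)²) = 28.4089·0.4671 = 13.2698.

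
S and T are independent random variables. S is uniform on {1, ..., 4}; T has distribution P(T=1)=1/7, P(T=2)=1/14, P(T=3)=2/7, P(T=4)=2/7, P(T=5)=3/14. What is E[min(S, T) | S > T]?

11/6

P(S > T) = 3/14.
Summing min(S,T)·P(x,y) over outcomes with S > T gives 11/28.
E[min(S, T) | S > T] = (11/28) / (3/14) = 11/6.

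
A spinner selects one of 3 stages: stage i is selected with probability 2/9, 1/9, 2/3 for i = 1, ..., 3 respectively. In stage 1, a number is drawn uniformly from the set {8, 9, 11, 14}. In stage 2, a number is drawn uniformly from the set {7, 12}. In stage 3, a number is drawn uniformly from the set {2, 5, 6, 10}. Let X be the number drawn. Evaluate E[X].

E[X | stage 1] = (8+9+11+14)/4 = 21/2.
E[X | stage 2] = (7+12)/2 = 19/2.
E[X | stage 3] = (2+5+6+10)/4 = 23/4.
By the law of total expectation,
E[X] = (2/9)·(21/2) + (1/9)·(19/2) + (2/3)·(23/4) = 65/9.

65/9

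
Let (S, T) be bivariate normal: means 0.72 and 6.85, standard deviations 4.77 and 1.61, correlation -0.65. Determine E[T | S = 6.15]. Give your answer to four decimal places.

For a bivariate normal, E[T | S=x] = μ_T + ρ·(σ_T/σ_S)·(x − μ_S).
E[T | S=6.15] = 6.85 + (-0.65)·(1.61/4.77)·(6.15 − (0.72)) = 6.85 + (-0.21939)·(5.43) = 5.6587.

5.6587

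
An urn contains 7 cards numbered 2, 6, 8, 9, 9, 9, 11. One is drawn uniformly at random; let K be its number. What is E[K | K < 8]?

4

P(K < 8) = 2/7.
Σ over the event: 2·1/7 + 6·1/7 = 8/7.
E[K | K < 8] = (8/7) / (2/7) = 4.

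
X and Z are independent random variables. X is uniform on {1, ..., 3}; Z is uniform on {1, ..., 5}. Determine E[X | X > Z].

8/3

Outcomes with X > Z: (2,1), (3,1), (3,2), each with probability 1/15.
E[X | X > Z] = (2 + 3 + 3) / 3 = 8/3.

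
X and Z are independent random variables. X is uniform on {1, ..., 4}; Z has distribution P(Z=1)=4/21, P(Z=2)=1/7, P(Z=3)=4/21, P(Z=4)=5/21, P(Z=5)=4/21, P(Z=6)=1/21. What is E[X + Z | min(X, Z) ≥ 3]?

107/14

P(min(X, Z) ≥ 3) = 1/3.
Summing (X+Z)·P(x,y) over outcomes with min(X, Z) ≥ 3 gives 107/42.
E[X + Z | min(X, Z) ≥ 3] = (107/42) / (1/3) = 107/14.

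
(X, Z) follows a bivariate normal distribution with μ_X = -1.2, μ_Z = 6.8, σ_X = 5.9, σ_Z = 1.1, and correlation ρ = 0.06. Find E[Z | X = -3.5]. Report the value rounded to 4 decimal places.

6.7743

For a bivariate normal, E[Z | X=x] = μ_Z + ρ·(σ_Z/σ_X)·(x − μ_X).
E[Z | X=-3.5] = 6.8 + (0.06)·(1.1/5.9)·(-3.5 − (-1.2)) = 6.8 + (0.011186)·(-2.3) = 6.7743.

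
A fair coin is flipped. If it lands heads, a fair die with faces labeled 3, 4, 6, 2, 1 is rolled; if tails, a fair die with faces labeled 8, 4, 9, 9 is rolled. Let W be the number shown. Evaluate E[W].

107/20

E[W | heads] = (3+4+6+2+1)/5 = 16/5.
E[W | tails] = (8+4+9+9)/4 = 15/2.
E[W] = (1/2)·(16/5) + (1/2)·(15/2) = 107/20.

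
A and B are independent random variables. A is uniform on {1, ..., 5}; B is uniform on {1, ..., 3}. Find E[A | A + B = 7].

9/2

P(A + B = 7) = 2/15.
Summing A·P(x,y) over outcomes with A + B = 7 gives 3/5.
E[A | A + B = 7] = (3/5) / (2/15) = 9/2.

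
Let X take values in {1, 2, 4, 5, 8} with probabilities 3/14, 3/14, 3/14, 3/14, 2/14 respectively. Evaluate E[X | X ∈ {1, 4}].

P(X ∈ {1, 4}) = 3/7.
Σ over the event: 1·3/14 + 4·3/14 = 15/14.
E[X | X ∈ {1, 4}] = (15/14) / (3/7) = 5/2.

5/2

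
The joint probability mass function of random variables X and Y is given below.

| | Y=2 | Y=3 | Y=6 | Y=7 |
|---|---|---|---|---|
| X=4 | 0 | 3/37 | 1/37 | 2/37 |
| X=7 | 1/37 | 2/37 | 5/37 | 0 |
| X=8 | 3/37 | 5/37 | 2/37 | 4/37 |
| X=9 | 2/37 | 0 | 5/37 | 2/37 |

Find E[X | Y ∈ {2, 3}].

P(Y ∈ {2, 3}) = 16/37.
Σ X·P over the event = 4·(3/37) + 7·(1/37) + 7·(2/37) + 8·(3/37) + 8·(5/37) + 9·(2/37) = 115/37.
E[X | Y ∈ {2, 3}] = (115/37) / (16/37) = 115/16.

115/16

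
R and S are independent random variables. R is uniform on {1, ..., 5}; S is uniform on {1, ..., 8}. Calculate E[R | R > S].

4

Outcomes with R > S: (2,1), (3,1), (3,2), (4,1), (4,2), (4,3), (5,1), (5,2), (5,3), (5,4), each with probability 1/40.
E[R | R > S] = (2 + 3 + 3 + 4 + 4 + 4 + 5 + 5 + 5 + 5) / 10 = 4.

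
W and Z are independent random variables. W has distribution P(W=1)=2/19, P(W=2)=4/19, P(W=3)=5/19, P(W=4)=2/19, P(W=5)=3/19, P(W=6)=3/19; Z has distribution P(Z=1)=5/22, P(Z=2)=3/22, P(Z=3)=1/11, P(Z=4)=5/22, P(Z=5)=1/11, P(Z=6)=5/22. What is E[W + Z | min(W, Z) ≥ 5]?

157/14

P(min(W, Z) ≥ 5) = 21/209.
Summing (W+Z)·P(x,y) over outcomes with min(W, Z) ≥ 5 gives 471/418.
E[W + Z | min(W, Z) ≥ 5] = (471/418) / (21/209) = 157/14.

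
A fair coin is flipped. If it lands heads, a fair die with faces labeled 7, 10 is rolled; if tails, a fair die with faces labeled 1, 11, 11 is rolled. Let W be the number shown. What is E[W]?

97/12

E[W | heads] = (7+10)/2 = 17/2.
E[W | tails] = (1+11+11)/3 = 23/3.
E[W] = (1/2)·(17/2) + (1/2)·(23/3) = 97/12.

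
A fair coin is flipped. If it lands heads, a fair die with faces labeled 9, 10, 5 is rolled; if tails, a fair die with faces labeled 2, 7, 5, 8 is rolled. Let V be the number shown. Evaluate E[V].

E[V | heads] = (9+10+5)/3 = 8.
E[V | tails] = (2+7+5+8)/4 = 11/2.
E[V] = (1/2)·(8) + (1/2)·(11/2) = 27/4.

27/4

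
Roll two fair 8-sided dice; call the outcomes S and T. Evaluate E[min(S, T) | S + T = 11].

4

Outcomes with S + T = 11: (3,8), (4,7), (5,6), (6,5), (7,4), (8,3), each with probability 1/64.
E[min(S, T) | S + T = 11] = (3 + 4 + 5 + 5 + 4 + 3) / 6 = 4.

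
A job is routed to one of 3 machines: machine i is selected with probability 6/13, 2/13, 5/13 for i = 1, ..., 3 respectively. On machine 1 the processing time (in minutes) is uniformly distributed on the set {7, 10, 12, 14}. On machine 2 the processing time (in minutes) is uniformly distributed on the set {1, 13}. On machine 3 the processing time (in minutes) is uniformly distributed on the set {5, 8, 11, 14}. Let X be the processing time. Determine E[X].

E[X | machine 1] = (7+10+12+14)/4 = 43/4.
E[X | machine 2] = (1+13)/2 = 7.
E[X | machine 3] = (5+8+11+14)/4 = 19/2.
E[X] = (6/13)·(43/4) + (2/13)·(7) + (5/13)·(19/2) = 126/13.

126/13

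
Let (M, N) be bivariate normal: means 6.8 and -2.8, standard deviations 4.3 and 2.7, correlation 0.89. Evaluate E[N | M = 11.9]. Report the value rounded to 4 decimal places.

0.0501

The regression of N on M has slope ρ·σ_N/σ_M and passes through (μ_M, μ_N).
E[N | M=11.9] = -2.8 + (0.89)·(2.7/4.3)·(11.9 − (6.8)) = -2.8 + (0.55884)·(5.1) = 0.0501.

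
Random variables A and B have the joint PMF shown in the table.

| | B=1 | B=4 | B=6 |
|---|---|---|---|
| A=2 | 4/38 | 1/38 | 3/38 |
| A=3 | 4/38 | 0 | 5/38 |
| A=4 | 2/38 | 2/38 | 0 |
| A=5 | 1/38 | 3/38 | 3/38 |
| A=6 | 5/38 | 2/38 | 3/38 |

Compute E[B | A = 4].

5/2

P(A = 4) = 2/19.
Σ B·P over the event = 1·(2/38) + 4·(2/38) = 5/19.
E[B | A = 4] = (5/19) / (2/19) = 5/2.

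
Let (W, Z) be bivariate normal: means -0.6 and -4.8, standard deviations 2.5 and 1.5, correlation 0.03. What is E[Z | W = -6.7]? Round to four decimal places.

E[Z | W=x] = μ_Z + ρ(σ_Z/σ_W)(x − μ_W) for jointly normal variables.
E[Z | W=-6.7] = -4.8 + (0.03)·(1.5/2.5)·(-6.7 − (-0.6)) = -4.8 + (0.018)·(-6.1) = -4.9098.

-4.9098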